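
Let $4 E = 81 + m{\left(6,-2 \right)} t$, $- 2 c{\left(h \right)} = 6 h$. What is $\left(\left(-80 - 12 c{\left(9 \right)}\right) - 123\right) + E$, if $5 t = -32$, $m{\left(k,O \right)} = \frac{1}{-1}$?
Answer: $\frac{2857}{20} \approx 142.85$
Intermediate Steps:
$m{\left(k,O \right)} = -1$
$c{\left(h \right)} = - 3 h$ ($c{\left(h \right)} = - \frac{6 h}{2} = - 3 h$)
$t = - \frac{32}{5}$ ($t = \frac{1}{5} \left(-32\right) = - \frac{32}{5} \approx -6.4$)
$E = \frac{437}{20}$ ($E = \frac{81 - - \frac{32}{5}}{4} = \frac{81 + \frac{32}{5}}{4} = \frac{1}{4} \cdot \frac{437}{5} = \frac{437}{20} \approx 21.85$)
$\left(\left(-80 - 12 c{\left(9 \right)}\right) - 123\right) + E = \left(\left(-80 - 12 \left(\left(-3\right) 9\right)\right) - 123\right) + \frac{437}{20} = \left(\left(-80 - -324\right) - 123\right) + \frac{437}{20} = \left(\left(-80 + 324\right) - 123\right) + \frac{437}{20} = \left(244 - 123\right) + \frac{437}{20} = 121 + \frac{437}{20} = \frac{2857}{20}$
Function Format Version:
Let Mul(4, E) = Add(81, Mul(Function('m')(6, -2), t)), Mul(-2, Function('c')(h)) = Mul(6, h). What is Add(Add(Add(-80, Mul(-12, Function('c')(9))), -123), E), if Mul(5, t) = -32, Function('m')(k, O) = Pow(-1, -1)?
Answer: Rational(2857, 20) ≈ 142.85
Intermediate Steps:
Function('m')(k, O) = -1
Function('c')(h) = Mul(-3, h) (Function('c')(h) = Mul(Rational(-1, 2), Mul(6, h)) = Mul(-3, h))
t = Rational(-32, 5) (t = Mul(Rational(1, 5), -32) = Rational(-32, 5) ≈ -6.4000)
E = Rational(437, 20) (E = Mul(Rational(1, 4), Add(81, Mul(-1, Rational(-32, 5)))) = Mul(Rational(1, 4), Add(81, Rational(32, 5))) = Mul(Rational(1, 4), Rational(437, 5)) = Rational(437, 20) ≈ 21.850)
Add(Add(Add(-80, Mul(-12, Function('c')(9))), -123), E) = Add(Add(Add(-80, Mul(-12, Mul(-3, 9))), -123), Rational(437, 20)) = Add(Add(Add(-80, Mul(-12, -27)), -123), Rational(437, 20)) = Add(Add(Add(-80, 324), -123), Rational(437, 20)) = Add(Add(244, -123), Rational(437, 20)) = Add(121, Rational(437, 20)) = Rational(2857, 20)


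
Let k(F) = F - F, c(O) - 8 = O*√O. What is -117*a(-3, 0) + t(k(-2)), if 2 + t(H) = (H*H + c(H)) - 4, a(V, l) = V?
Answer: 353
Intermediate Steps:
c(O) = 8 + O^(3/2) (c(O) = 8 + O*√O = 8 + O^(3/2))
k(F) = 0
t(H) = 2 + H² + H^(3/2) (t(H) = -2 + ((H*H + (8 + H^(3/2))) - 4) = -2 + ((H² + (8 + H^(3/2))) - 4) = -2 + ((8 + H² + H^(3/2)) - 4) = -2 + (4 + H² + H^(3/2)) = 2 + H² + H^(3/2))
-117*a(-3, 0) + t(k(-2)) = -117*(-3) + (2 + 0² + 0^(3/2)) = 351 + (2 + 0 + 0) = 351 + 2 = 353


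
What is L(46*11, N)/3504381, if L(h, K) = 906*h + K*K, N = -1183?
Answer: 1857925/3504381 ≈ 0.53017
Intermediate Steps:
L(h, K) = K**2 + 906*h (L(h, K) = 906*h + K**2 = K**2 + 906*h)
L(46*11, N)/3504381 = ((-1183)**2 + 906*(46*11))/3504381 = (1399489 + 906*506)*(1/3504381) = (1399489 + 458436)*(1/3504381) = 1857925*(1/3504381) = 1857925/3504381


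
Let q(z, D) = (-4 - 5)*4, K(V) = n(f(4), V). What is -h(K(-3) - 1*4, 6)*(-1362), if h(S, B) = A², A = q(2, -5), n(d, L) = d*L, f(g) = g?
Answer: 1765152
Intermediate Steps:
n(d, L) = L*d
K(V) = 4*V (K(V) = V*4 = 4*V)
q(z, D) = -36 (q(z, D) = -9*4 = -36)
A = -36
h(S, B) = 1296 (h(S, B) = (-36)² = 1296)
-h(K(-3) - 1*4, 6)*(-1362) = -1296*(-1362) = -1*(-1765152) = 1765152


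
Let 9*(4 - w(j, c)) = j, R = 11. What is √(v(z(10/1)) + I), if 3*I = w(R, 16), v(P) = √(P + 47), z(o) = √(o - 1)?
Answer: √(75 + 405*√2)/9 ≈ 2.8279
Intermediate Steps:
w(j, c) = 4 - j/9
z(o) = √(-1 + o)
v(P) = √(47 + P)
I = 25/27 (I = (4 - ⅑*11)/3 = (4 - 11/9)/3 = (⅓)*(25/9) = 25/27 ≈ 0.92593)
√(v(z(10/1)) + I) = √(√(47 + √(-1 + 10/1)) + 25/27) = √(√(47 + √(-1 + 10*1)) + 25/27) = √(√(47 + √(-1 + 10)) + 25/27) = √(√(47 + √9) + 25/27) = √(√(47 + 3) + 25/27) = √(√50 + 25/27) = √(5*√2 + 25/27) = √(25/27 + 5*√2)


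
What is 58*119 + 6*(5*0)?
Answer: 6902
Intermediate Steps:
58*119 + 6*(5*0) = 6902 + 6*0 = 6902 + 0 = 6902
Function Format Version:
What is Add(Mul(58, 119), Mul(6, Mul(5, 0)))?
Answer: 6902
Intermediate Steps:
Add(Mul(58, 119), Mul(6, Mul(5, 0))) = Add(6902, Mul(6, 0)) = Add(6902, 0) = 6902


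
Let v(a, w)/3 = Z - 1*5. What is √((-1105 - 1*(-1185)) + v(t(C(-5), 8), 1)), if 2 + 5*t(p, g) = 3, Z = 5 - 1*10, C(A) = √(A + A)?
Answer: 5*√2 ≈ 7.0711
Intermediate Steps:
C(A) = √2*√A (C(A) = √(2*A) = √2*√A)
Z = -5 (Z = 5 - 10 = -5)
t(p, g) = ⅕ (t(p, g) = -⅖ + (⅕)*3 = -⅖ + ⅗ = ⅕)
v(a, w) = -30 (v(a, w) = 3*(-5 - 1*5) = 3*(-5 - 5) = 3*(-10) = -30)
√((-1105 - 1*(-1185)) + v(t(C(-5), 8), 1)) = √((-1105 - 1*(-1185)) - 30) = √((-1105 + 1185) - 30) = √(80 - 30) = √50 = 5*√2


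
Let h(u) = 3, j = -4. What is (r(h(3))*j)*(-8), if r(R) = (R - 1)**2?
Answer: 128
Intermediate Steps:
r(R) = (-1 + R)**2
(r(h(3))*j)*(-8) = ((-1 + 3)**2*(-4))*(-8) = (2**2*(-4))*(-8) = (4*(-4))*(-8) = -16*(-8) = 128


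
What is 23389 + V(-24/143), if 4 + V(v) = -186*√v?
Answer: 23385 - 372*I*√858/143 ≈ 23385.0 - 76.199*I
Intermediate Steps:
V(v) = -4 - 186*√v
23389 + V(-24/143) = 23389 + (-4 - 186*2*I*√858/143) = 23389 + (-4 - 372*I*√858/143) = 23385 - 372*I*√858/143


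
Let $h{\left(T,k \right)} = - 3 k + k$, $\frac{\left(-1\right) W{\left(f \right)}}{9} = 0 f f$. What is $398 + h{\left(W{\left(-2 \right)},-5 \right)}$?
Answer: $408$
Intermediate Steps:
$W{\left(f \right)} = 0$ ($W{\left(f \right)} = - 9 \cdot 0 f f = - 9 \cdot 0 f = \left(-9\right) 0 = 0$)
$h{\left(T,k \right)} = - 2 k$
$398 + h{\left(W{\left(-2 \right)},-5 \right)} = 398 - -10 = 398 + 10 = 408$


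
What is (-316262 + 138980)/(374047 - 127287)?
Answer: -88641/123380 ≈ -0.71844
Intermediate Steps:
(-316262 + 138980)/(374047 - 127287) = -177282/246760 = -177282*1/246760 = -88641/123380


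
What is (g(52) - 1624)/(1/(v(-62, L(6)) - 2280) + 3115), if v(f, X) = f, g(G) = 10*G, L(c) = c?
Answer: -2585568/7295329 ≈ -0.35441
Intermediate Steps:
(g(52) - 1624)/(1/(v(-62, L(6)) - 2280) + 3115) = (10*52 - 1624)/(1/(-62 - 2280) + 3115) = (520 - 1624)/(1/(-2342) + 3115) = -1104/(-1/2342 + 3115) = -1104/7295329/2342 = -1104*2342/7295329 = -2585568/7295329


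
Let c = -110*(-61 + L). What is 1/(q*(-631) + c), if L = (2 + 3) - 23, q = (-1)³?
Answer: 1/9321 ≈ 0.00010728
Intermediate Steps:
q = -1
L = -18 (L = 5 - 23 = -18)
c = 8690 (c = -110*(-61 - 18) = -110*(-79) = 8690)
1/(q*(-631) + c) = 1/(-1*(-631) + 8690) = 1/(631 + 8690) = 1/9321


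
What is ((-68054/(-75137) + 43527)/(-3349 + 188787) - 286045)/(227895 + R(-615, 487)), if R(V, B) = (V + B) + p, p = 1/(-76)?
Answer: -151450316990130646/120594349365533373 ≈ -1.2559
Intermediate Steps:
p = -1/76 ≈ -0.013158
R(V, B) = -1/76 + B + V (R(V, B) = (V + B) - 1/76 = (B + V) - 1/76 = -1/76 + B + V)
((-68054/(-75137) + 43527)/(-3349 + 188787) - 286045)/(227895 + R(-615, 487)) = ((-68054/(-75137) + 43527)/(-3349 + 188787) - 286045)/(227895 + (-1/76 + 487 - 615)) = ((-68054*(-1/75137) + 43527)/185438 - 286045)/(227895 - 9729/76) = ((68054/75137 + 43527)*(1/185438) - 286045)/(17310291/76) = ((3270556253/75137)*(1/185438) - 286045)*(76/17310291) = (3270556253/13933255006 - 286045)*(76/17310291) = -3985534657635017/13933255006*76/17310291 = -151450316990130646/120594349365533373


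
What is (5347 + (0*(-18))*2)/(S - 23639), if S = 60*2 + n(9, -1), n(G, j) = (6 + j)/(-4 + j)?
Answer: -5347/23520 ≈ -0.22734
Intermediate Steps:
n(G, j) = (6 + j)/(-4 + j)
S = 119 (S = 60*2 + (6 - 1)/(-4 - 1) = 120 + 5/(-5) = 120 - ⅕*5 = 120 - 1 = 119)
(5347 + (0*(-18))*2)/(S - 23639) = (5347 + (0*(-18))*2)/(119 - 23639) = (5347 + 0*2)/(-23520) = (5347 + 0)*(-1/23520) = 5347*(-1/23520) = -5347/23520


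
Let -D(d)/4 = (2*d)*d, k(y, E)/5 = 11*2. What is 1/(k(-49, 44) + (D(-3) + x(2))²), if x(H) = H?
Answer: 1/5010 ≈ 0.00019960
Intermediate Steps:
k(y, E) = 110 (k(y, E) = 5*(11*2) = 5*22 = 110)
D(d) = -8*d² (D(d) = -4*2*d*d = -8*d²)
1/(k(-49, 44) + (D(-3) + x(2))²) = 1/(110 + (-8*(-3)² + 2)²) = 1/(110 + (-8*9 + 2)²) = 1/(110 + (-72 + 2)²) = 1/(110 + (-70)²) = 1/(110 + 4900) = 1/5010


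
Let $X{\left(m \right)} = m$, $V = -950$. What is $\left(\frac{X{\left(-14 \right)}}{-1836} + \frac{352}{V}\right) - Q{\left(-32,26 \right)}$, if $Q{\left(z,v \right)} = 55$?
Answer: $- \frac{24140993}{436050} \approx -55.363$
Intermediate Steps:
$\left(\frac{X{\left(-14 \right)}}{-1836} + \frac{352}{V}\right) - Q{\left(-32,26 \right)} = \left(- \frac{14}{-1836} + \frac{352}{-950}\right) - 55 = \left(\left(-14\right) \left(- \frac{1}{1836}\right) + 352 \left(- \frac{1}{950}\right)\right) - 55 = \left(\frac{7}{918} - \frac{176}{475}\right) - 55 = - \frac{158243}{436050} - 55 = - \frac{24140993}{436050}$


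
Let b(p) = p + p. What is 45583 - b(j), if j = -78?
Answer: 45739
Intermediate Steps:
b(p) = 2*p
45583 - b(j) = 45583 - 2*(-78) = 45583 - 1*(-156) = 45583 + 156 = 45739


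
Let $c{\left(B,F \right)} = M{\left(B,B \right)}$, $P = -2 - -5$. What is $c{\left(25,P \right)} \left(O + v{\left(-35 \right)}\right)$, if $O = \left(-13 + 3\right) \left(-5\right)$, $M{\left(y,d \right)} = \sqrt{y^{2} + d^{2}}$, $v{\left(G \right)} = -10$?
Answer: $1000 \sqrt{2} \approx 1414.2$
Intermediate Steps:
$P = 3$ ($P = -2 + 5 = 3$)
$M{\left(y,d \right)} = \sqrt{d^{2} + y^{2}}$
$c{\left(B,F \right)} = \sqrt{2} \sqrt{B^{2}}$ ($c{\left(B,F \right)} = \sqrt{B^{2} + B^{2}} = \sqrt{2 B^{2}} = \sqrt{2} \sqrt{B^{2}}$)
$O = 50$ ($O = \left(-10\right) \left(-5\right) = 50$)
$c{\left(25,P \right)} \left(O + v{\left(-35 \right)}\right) = \sqrt{2} \sqrt{25^{2}} \left(50 - 10\right) = \sqrt{2} \sqrt{625} \cdot 40 = \sqrt{2} \cdot 25 \cdot 40 = 25 \sqrt{2} \cdot 40 = 1000 \sqrt{2}$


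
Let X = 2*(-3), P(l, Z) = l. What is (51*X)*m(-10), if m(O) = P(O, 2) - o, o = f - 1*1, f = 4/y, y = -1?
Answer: 1530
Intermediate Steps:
f = -4 (f = 4/(-1) = 4*(-1) = -4)
X = -6
o = -5 (o = -4 - 1*1 = -4 - 1 = -5)
m(O) = 5 + O (m(O) = O - 1*(-5) = O + 5 = 5 + O)
(51*X)*m(-10) = (51*(-6))*(5 - 10) = -306*(-5) = 1530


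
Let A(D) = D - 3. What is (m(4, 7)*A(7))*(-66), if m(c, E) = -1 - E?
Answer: 2112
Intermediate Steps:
A(D) = -3 + D
(m(4, 7)*A(7))*(-66) = ((-1 - 1*7)*(-3 + 7))*(-66) = ((-1 - 7)*4)*(-66) = -8*4*(-66) = -32*(-66) = 2112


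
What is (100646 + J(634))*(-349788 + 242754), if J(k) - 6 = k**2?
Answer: -53796144672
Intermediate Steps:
J(k) = 6 + k**2
(100646 + J(634))*(-349788 + 242754) = (100646 + (6 + 634**2))*(-349788 + 242754) = (100646 + (6 + 401956))*(-107034) = (100646 + 401962)*(-107034) = 502608*(-107034) = -53796144672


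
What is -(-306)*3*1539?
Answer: 1412802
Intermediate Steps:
-(-306)*3*1539 = -6*(-153)*1539 = 918*1539 = 1412802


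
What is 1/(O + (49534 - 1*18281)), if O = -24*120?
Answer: 1/28373 ≈ 3.5245e-5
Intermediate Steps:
O = -2880
1/(O + (49534 - 1*18281)) = 1/(-2880 + (49534 - 1*18281)) = 1/(-2880 + (49534 - 18281)) = 1/(-2880 + 31253) = 1/28373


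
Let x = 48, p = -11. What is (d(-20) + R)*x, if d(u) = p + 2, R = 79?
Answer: 3360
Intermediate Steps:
d(u) = -9 (d(u) = -11 + 2 = -9)
(d(-20) + R)*x = (-9 + 79)*48 = 70*48 = 3360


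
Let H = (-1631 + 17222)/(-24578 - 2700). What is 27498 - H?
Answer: 750106035/27278 ≈ 27499.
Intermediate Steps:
H = -15591/27278 (H = 15591/(-27278) = 15591*(-1/27278) = -15591/27278 ≈ -0.57156)
27498 - H = 27498 - 1*(-15591/27278) = 27498 + 15591/27278 = 750106035/27278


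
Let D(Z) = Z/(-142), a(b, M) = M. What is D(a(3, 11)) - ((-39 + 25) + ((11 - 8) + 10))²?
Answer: -153/142 ≈ -1.0775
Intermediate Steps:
D(Z) = -Z/142 (D(Z) = Z*(-1/142) = -Z/142)
D(a(3, 11)) - ((-39 + 25) + ((11 - 8) + 10))² = -1/142*11 - ((-39 + 25) + ((11 - 8) + 10))² = -11/142 - (-14 + (3 + 10))² = -11/142 - (-14 + 13)² = -11/142 - 1*(-1)² = -11/142 - 1*1 = -11/142 - 1 = -153/142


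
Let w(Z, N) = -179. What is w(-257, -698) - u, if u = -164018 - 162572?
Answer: 326411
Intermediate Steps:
u = -326590
w(-257, -698) - u = -179 - 1*(-326590) = -179 + 326590 = 326411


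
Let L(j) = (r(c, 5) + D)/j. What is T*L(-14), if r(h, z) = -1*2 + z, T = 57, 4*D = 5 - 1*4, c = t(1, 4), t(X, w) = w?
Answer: -741/56 ≈ -13.232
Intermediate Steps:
c = 4
D = ¼ (D = (5 - 1*4)/4 = (5 - 4)/4 = (¼)*1 = ¼ ≈ 0.25000)
r(h, z) = -2 + z
L(j) = 13/(4*j) (L(j) = ((-2 + 5) + ¼)/j = (3 + ¼)/j = 13/(4*j))
T*L(-14) = 57*((13/4)/(-14)) = 57*((13/4)*(-1/14)) = 57*(-13/56) = -741/56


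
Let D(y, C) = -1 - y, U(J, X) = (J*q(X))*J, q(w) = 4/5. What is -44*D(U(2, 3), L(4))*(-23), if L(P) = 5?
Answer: -21252/5 ≈ -4250.4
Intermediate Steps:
q(w) = ⅘ (q(w) = 4*(⅕) = ⅘)
U(J, X) = 4*J²/5 (U(J, X) = (J*(⅘))*J = (4*J/5)*J = 4*J²/5)
-44*D(U(2, 3), L(4))*(-23) = -44*(-1 - 4*2²/5)*(-23) = -44*(-1 - 4*4/5)*(-23) = -44*(-1 - 1*16/5)*(-23) = -44*(-1 - 16/5)*(-23) = -44*(-21/5)*(-23) = (924/5)*(-23) = -21252/5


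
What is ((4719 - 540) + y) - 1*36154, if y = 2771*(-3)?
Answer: -40288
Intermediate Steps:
y = -8313
((4719 - 540) + y) - 1*36154 = ((4719 - 540) - 8313) - 1*36154 = (4179 - 8313) - 36154 = -4134 - 36154 = -40288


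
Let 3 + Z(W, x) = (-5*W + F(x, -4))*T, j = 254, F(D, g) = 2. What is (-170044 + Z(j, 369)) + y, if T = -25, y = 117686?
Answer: -20661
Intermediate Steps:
Z(W, x) = -53 + 125*W (Z(W, x) = -3 + (-5*W + 2)*(-25) = -3 + (2 - 5*W)*(-25) = -3 + (-50 + 125*W) = -53 + 125*W)
(-170044 + Z(j, 369)) + y = (-170044 + (-53 + 125*254)) + 117686 = (-170044 + (-53 + 31750)) + 117686 = (-170044 + 31697) + 117686 = -138347 + 117686 = -20661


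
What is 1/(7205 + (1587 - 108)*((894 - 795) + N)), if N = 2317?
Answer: 1/3580469 ≈ 2.7929e-7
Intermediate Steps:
1/(7205 + (1587 - 108)*((894 - 795) + N)) = 1/(7205 + (1587 - 108)*((894 - 795) + 2317)) = 1/(7205 + 1479*(99 + 2317)) = 1/(7205 + 1479*2416) = 1/(7205 + 3573264) = 1/3580469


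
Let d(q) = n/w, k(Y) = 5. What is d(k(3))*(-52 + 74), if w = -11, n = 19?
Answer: -38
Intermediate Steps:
d(q) = -19/11 (d(q) = 19/(-11) = 19*(-1/11) = -19/11)
d(k(3))*(-52 + 74) = -19*(-52 + 74)/11 = -19/11*22 = -38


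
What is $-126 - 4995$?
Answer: $-5121$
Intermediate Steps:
$-126 - 4995 = -5121$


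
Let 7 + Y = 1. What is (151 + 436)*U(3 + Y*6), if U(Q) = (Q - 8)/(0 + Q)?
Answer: 24067/33 ≈ 729.30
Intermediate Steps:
Y = -6 (Y = -7 + 1 = -6)
U(Q) = (-8 + Q)/Q
(151 + 436)*U(3 + Y*6) = (151 + 436)*((-8 + (3 - 6*6))/(3 - 6*6)) = 587*((-8 + (3 - 36))/(3 - 36)) = 587*((-8 - 33)/(-33)) = 587*(-1/33*(-41)) = 587*(41/33) = 24067/33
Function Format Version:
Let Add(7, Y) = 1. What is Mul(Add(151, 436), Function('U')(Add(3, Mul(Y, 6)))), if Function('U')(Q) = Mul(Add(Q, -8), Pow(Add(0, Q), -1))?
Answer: Rational(24067, 33) ≈ 729.30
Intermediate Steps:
Y = -6 (Y = Add(-7, 1) = -6)
Function('U')(Q) = Mul(Pow(Q, -1), Add(-8, Q)) (Function('U')(Q) = Mul(Add(-8, Q), Pow(Q, -1)) = Mul(Pow(Q, -1), Add(-8, Q)))
Mul(Add(151, 436), Function('U')(Add(3, Mul(Y, 6)))) = Mul(Add(151, 436), Mul(Pow(Add(3, Mul(-6, 6)), -1), Add(-8, Add(3, Mul(-6, 6))))) = Mul(587, Mul(Pow(Add(3, -36), -1), Add(-8, Add(3, -36)))) = Mul(587, Mul(Pow(-33, -1), Add(-8, -33))) = Mul(587, Mul(Rational(-1, 33), -41)) = Mul(587, Rational(41, 33)) = Rational(24067, 33)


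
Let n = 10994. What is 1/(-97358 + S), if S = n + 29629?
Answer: -1/56735 ≈ -1.7626e-5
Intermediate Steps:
S = 40623 (S = 10994 + 29629 = 40623)
1/(-97358 + S) = 1/(-97358 + 40623) = 1/(-56735) = -1/56735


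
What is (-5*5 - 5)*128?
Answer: -3840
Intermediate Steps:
(-5*5 - 5)*128 = (-25 - 5)*128 = -30*128 = -3840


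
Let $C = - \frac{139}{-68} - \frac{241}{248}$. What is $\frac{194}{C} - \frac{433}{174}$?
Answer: $\frac{46785901}{262218} \approx 178.42$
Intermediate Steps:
$C = \frac{4521}{4216}$ ($C = \left(-139\right) \left(- \frac{1}{68}\right) - \frac{241}{248} = \frac{139}{68} - \frac{241}{248} = \frac{4521}{4216} \approx 1.0723$)
$\frac{194}{C} - \frac{433}{174} = \frac{194}{\frac{4521}{4216}} - \frac{433}{174} = 194 \cdot \frac{4216}{4521} - \frac{433}{174} = \frac{817904}{4521} - \frac{433}{174} = \frac{46785901}{262218}$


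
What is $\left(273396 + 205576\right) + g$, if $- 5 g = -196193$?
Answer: $\frac{2591053}{5} \approx 5.1821 \cdot 10^{5}$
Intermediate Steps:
$g = \frac{196193}{5}$ ($g = \left(- \frac{1}{5}\right) \left(-196193\right) = \frac{196193}{5} \approx 39239.0$)
$\left(273396 + 205576\right) + g = \left(273396 + 205576\right) + \frac{196193}{5} = 478972 + \frac{196193}{5} = \frac{2591053}{5}$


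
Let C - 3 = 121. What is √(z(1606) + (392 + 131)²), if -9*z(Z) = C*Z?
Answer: √2262617/3 ≈ 501.40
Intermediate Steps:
C = 124 (C = 3 + 121 = 124)
z(Z) = -124*Z/9
√(z(1606) + (392 + 131)²) = √(-124/9*1606 + (392 + 131)²) = √(-199144/9 + 523²) = √(-199144/9 + 273529) = √(2262617/9) = √2262617/3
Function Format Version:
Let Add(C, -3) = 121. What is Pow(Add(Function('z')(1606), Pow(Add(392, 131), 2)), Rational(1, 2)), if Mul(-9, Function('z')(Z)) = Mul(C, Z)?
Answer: Mul(Rational(1, 3), Pow(2262617, Rational(1, 2))) ≈ 501.40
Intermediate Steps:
C = 124 (C = Add(3, 121) = 124)
Function('z')(Z) = Mul(Rational(-124, 9), Z) (Function('z')(Z) = Mul(Rational(-1, 9), Mul(124, Z)) = Mul(Rational(-124, 9), Z))
Pow(Add(Function('z')(1606), Pow(Add(392, 131), 2)), Rational(1, 2)) = Pow(Add(Mul(Rational(-124, 9), 1606), Pow(Add(392, 131), 2)), Rational(1, 2)) = Pow(Add(Rational(-199144, 9), Pow(523, 2)), Rational(1, 2)) = Pow(Add(Rational(-199144, 9), 273529), Rational(1, 2)) = Pow(Rational(2262617, 9), Rational(1, 2)) = Mul(Rational(1, 3), Pow(2262617, Rational(1, 2)))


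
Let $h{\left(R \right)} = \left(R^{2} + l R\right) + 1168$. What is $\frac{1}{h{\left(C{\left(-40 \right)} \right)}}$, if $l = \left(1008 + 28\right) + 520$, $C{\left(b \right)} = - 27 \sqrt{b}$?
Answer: $\frac{i}{8 \left(- 3499 i + 10503 \sqrt{10}\right)} \approx -3.9213 \cdot 10^{-7} + 3.7222 \cdot 10^{-6} i$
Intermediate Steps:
$l = 1556$ ($l = 1036 + 520 = 1556$)
$h{\left(R \right)} = 1168 + R^{2} + 1556 R$ ($h{\left(R \right)} = \left(R^{2} + 1556 R\right) + 1168 = 1168 + R^{2} + 1556 R$)
$\frac{1}{h{\left(C{\left(-40 \right)} \right)}} = \frac{1}{1168 + \left(- 27 \sqrt{-40}\right)^{2} + 1556 \left(- 27 \sqrt{-40}\right)} = \frac{1}{1168 + \left(- 27 \cdot 2 i \sqrt{10}\right)^{2} + 1556 \left(- 27 \cdot 2 i \sqrt{10}\right)} = \frac{1}{1168 + \left(- 54 i \sqrt{10}\right)^{2} + 1556 \left(- 54 i \sqrt{10}\right)} = \frac{1}{1168 - 29160 - 84024 i \sqrt{10}} = \frac{1}{-27992 - 84024 i \sqrt{10}}$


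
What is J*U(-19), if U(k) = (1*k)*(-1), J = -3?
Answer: -57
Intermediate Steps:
U(k) = -k (U(k) = k*(-1) = -k)
J*U(-19) = -(-3)*(-19) = -3*19 = -57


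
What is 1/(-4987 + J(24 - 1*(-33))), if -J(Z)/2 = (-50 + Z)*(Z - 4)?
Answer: -1/5729 ≈ -0.00017455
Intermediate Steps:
J(Z) = -2*(-50 + Z)*(-4 + Z) (J(Z) = -2*(-50 + Z)*(Z - 4) = -2*(-50 + Z)*(-4 + Z))
1/(-4987 + J(24 - 1*(-33))) = 1/(-4987 + (-400 - 2*(24 - 1*(-33))**2 + 108*(24 - 1*(-33)))) = 1/(-4987 + (-400 - 2*(24 + 33)**2 + 108*(24 + 33))) = 1/(-4987 + (-400 - 2*57**2 + 108*57)) = 1/(-4987 + (-400 - 2*3249 + 6156)) = 1/(-4987 + (-400 - 6498 + 6156)) = 1/(-4987 - 742) = 1/(-5729) = -1/5729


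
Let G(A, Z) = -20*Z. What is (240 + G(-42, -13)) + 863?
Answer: 1363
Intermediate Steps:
(240 + G(-42, -13)) + 863 = (240 - 20*(-13)) + 863 = (240 + 260) + 863 = 500 + 863 = 1363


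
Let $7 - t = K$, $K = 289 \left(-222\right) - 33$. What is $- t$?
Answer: $-64198$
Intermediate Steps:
$K = -64191$ ($K = -64158 - 33 = -64191$)
$t = 64198$ ($t = 7 - -64191 = 7 + 64191 = 64198$)
$- t = \left(-1\right) 64198 = -64198$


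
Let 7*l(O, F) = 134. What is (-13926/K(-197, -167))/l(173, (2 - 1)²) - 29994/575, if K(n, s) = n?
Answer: -367864731/7589425 ≈ -48.471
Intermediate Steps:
l(O, F) = 134/7 (l(O, F) = (⅐)*134 = 134/7)
(-13926/K(-197, -167))/l(173, (2 - 1)²) - 29994/575 = (-13926/(-197))/(134/7) - 29994/575 = -13926*(-1/197)*(7/134) - 29994*1/575 = (13926/197)*(7/134) - 29994/575 = 48741/13199 - 29994/575 = -367864731/7589425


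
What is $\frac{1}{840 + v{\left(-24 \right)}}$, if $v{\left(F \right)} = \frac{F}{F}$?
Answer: $\frac{1}{841} \approx 0.0011891$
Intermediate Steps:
$v{\left(F \right)} = 1$
$\frac{1}{840 + v{\left(-24 \right)}} = \frac{1}{840 + 1} = \frac{1}{841}$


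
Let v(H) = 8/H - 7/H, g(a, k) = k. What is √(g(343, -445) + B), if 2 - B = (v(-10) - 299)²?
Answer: I*√8990381/10 ≈ 299.84*I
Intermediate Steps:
v(H) = 1/H
B = -8945881/100 (B = 2 - (1/(-10) - 299)² = 2 - (-⅒ - 299)² = 2 - (-2991/10)² = 2 - 1*8946081/100 = 2 - 8946081/100 = -8945881/100 ≈ -89459.)
√(g(343, -445) + B) = √(-445 - 8945881/100) = √(-8990381/100) = I*√8990381/10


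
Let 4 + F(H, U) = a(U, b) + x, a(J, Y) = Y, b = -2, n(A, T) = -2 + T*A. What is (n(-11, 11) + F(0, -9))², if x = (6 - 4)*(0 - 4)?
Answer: 18769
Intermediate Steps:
n(A, T) = -2 + A*T
x = -8 (x = 2*(-4) = -8)
F(H, U) = -14 (F(H, U) = -4 + (-2 - 8) = -4 - 10 = -14)
(n(-11, 11) + F(0, -9))² = ((-2 - 11*11) - 14)² = ((-2 - 121) - 14)² = (-123 - 14)² = (-137)² = 18769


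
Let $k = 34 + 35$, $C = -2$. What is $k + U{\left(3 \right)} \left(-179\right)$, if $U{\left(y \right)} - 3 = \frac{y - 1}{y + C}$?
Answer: $-826$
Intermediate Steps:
$k = 69$
$U{\left(y \right)} = 3 + \frac{-1 + y}{-2 + y}$ ($U{\left(y \right)} = 3 + \frac{y - 1}{y - 2} = 3 + \frac{-1 + y}{-2 + y}$)
$k + U{\left(3 \right)} \left(-179\right) = 69 + \frac{-7 + 4 \cdot 3}{-2 + 3} \left(-179\right) = 69 + \frac{-7 + 12}{1} \left(-179\right) = 69 + 1 \cdot 5 \left(-179\right) = 69 + 5 \left(-179\right) = 69 - 895 = -826$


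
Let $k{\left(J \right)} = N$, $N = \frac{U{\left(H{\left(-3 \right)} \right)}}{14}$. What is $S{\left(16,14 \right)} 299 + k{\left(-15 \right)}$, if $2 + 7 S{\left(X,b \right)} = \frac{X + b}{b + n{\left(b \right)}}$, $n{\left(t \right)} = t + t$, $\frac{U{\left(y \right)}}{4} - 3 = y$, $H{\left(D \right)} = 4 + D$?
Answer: $- \frac{2635}{49} \approx -53.776$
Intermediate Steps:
$U{\left(y \right)} = 12 + 4 y$
$N = \frac{8}{7}$ ($N = \frac{12 + 4 \left(4 - 3\right)}{14} = \left(12 + 4 \cdot 1\right) \frac{1}{14} = \left(12 + 4\right) \frac{1}{14} = 16 \cdot \frac{1}{14} = \frac{8}{7} \approx 1.1429$)
$k{\left(J \right)} = \frac{8}{7}$
$n{\left(t \right)} = 2 t$
$S{\left(X,b \right)} = - \frac{2}{7} + \frac{X + b}{21 b}$ ($S{\left(X,b \right)} = - \frac{2}{7} + \frac{\left(X + b\right) \frac{1}{b + 2 b}}{7} = - \frac{2}{7} + \frac{\left(X + b\right) \frac{1}{3 b}}{7} = - \frac{2}{7} + \frac{\frac{1}{3} \frac{1}{b} \left(X + b\right)}{7} = - \frac{2}{7} + \frac{X + b}{21 b}$)
$S{\left(16,14 \right)} 299 + k{\left(-15 \right)} = \frac{16 - 70}{21 \cdot 14} \cdot 299 + \frac{8}{7} = \frac{1}{21} \cdot \frac{1}{14} \left(16 - 70\right) 299 + \frac{8}{7} = \frac{1}{21} \cdot \frac{1}{14} \left(-54\right) 299 + \frac{8}{7} = \left(- \frac{9}{49}\right) 299 + \frac{8}{7} = - \frac{2691}{49} + \frac{8}{7} = - \frac{2635}{49}$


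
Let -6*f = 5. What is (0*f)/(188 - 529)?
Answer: 0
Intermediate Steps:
f = -5/6 (f = -1/6*5 = -5/6 ≈ -0.83333)
(0*f)/(188 - 529) = (0*(-5/6))/(188 - 529) = 0/(-341) = 0*(-1/341) = 0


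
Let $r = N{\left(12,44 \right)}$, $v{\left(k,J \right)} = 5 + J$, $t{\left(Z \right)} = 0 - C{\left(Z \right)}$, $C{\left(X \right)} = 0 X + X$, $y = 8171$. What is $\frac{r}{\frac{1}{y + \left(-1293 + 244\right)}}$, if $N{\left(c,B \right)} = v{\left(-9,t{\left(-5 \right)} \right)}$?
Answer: $71220$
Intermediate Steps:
$C{\left(X \right)} = X$ ($C{\left(X \right)} = 0 + X = X$)
$t{\left(Z \right)} = - Z$ ($t{\left(Z \right)} = 0 - Z = - Z$)
$N{\left(c,B \right)} = 10$ ($N{\left(c,B \right)} = 5 - -5 = 5 + 5 = 10$)
$r = 10$
$\frac{r}{\frac{1}{y + \left(-1293 + 244\right)}} = \frac{10}{\frac{1}{8171 + \left(-1293 + 244\right)}} = \frac{10}{\frac{1}{8171 - 1049}} = \frac{10}{\frac{1}{7122}} = 10 \frac{1}{\frac{1}{7122}} = 10 \cdot 7122 = 71220$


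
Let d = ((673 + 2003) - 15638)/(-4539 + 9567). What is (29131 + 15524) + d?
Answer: 112256189/2514 ≈ 44652.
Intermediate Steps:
d = -6481/2514 (d = (2676 - 15638)/5028 = -12962*1/5028 = -6481/2514 ≈ -2.5780)
(29131 + 15524) + d = (29131 + 15524) - 6481/2514 = 44655 - 6481/2514 = 112256189/2514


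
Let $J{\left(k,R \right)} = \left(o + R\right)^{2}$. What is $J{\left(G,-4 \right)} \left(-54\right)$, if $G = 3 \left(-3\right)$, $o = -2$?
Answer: $-1944$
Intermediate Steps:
$G = -9$
$J{\left(k,R \right)} = \left(-2 + R\right)^{2}$
$J{\left(G,-4 \right)} \left(-54\right) = \left(-2 - 4\right)^{2} \left(-54\right) = \left(-6\right)^{2} \left(-54\right) = 36 \left(-54\right) = -1944$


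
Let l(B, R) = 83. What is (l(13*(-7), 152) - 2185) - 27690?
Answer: -29792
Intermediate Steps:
(l(13*(-7), 152) - 2185) - 27690 = (83 - 2185) - 27690 = -2102 - 27690 = -29792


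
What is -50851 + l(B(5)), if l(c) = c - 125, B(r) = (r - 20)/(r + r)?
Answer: -101955/2 ≈ -50978.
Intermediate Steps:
B(r) = (-20 + r)/(2*r) (B(r) = (-20 + r)/((2*r)) = (-20 + r)*(1/(2*r)) = (-20 + r)/(2*r))
l(c) = -125 + c
-50851 + l(B(5)) = -50851 + (-125 + (½)*(-20 + 5)/5) = -50851 + (-125 + (½)*(⅕)*(-15)) = -50851 + (-125 - 3/2) = -50851 - 253/2 = -101955/2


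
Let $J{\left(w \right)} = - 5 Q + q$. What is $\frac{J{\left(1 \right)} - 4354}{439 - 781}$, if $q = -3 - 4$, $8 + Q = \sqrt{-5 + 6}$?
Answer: $\frac{721}{57} \approx 12.649$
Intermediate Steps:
$Q = -7$ ($Q = -8 + \sqrt{-5 + 6} = -8 + \sqrt{1} = -8 + 1 = -7$)
$q = -7$
$J{\left(w \right)} = 28$ ($J{\left(w \right)} = \left(-5\right) \left(-7\right) - 7 = 35 - 7 = 28$)
$\frac{J{\left(1 \right)} - 4354}{439 - 781} = \frac{28 - 4354}{439 - 781} = - \frac{4326}{-342} = \left(-4326\right) \left(- \frac{1}{342}\right) = \frac{721}{57}$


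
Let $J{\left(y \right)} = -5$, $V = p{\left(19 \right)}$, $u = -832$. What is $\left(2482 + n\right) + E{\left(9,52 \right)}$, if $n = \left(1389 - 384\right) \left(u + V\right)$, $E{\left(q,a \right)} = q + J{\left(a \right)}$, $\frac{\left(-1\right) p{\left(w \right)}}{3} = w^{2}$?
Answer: $-1922089$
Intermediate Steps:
$p{\left(w \right)} = - 3 w^{2}$
$V = -1083$ ($V = - 3 \cdot 19^{2} = \left(-3\right) 361 = -1083$)
$E{\left(q,a \right)} = -5 + q$ ($E{\left(q,a \right)} = q - 5 = -5 + q$)
$n = -1924575$ ($n = \left(1389 - 384\right) \left(-832 - 1083\right) = 1005 \left(-1915\right) = -1924575$)
$\left(2482 + n\right) + E{\left(9,52 \right)} = \left(2482 - 1924575\right) + \left(-5 + 9\right) = -1922093 + 4 = -1922089$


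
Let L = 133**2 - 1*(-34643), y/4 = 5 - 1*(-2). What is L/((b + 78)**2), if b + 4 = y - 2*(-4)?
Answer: 13083/3025 ≈ 4.3250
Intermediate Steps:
y = 28 (y = 4*(5 - 1*(-2)) = 4*(5 + 2) = 4*7 = 28)
b = 32 (b = -4 + (28 - 2*(-4)) = -4 + (28 + 8) = -4 + 36 = 32)
L = 52332 (L = 17689 + 34643 = 52332)
L/((b + 78)**2) = 52332/((32 + 78)**2) = 52332/(110**2) = 52332/12100 = 52332*(1/12100) = 13083/3025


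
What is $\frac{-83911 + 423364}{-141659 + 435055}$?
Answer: $\frac{339453}{293396} \approx 1.157$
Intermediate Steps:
$\frac{-83911 + 423364}{-141659 + 435055} = \frac{339453}{293396}$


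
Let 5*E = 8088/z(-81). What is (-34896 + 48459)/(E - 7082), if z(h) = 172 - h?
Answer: -17157195/8950642 ≈ -1.9169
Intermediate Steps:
E = 8088/1265 (E = (8088/(172 - 1*(-81)))/5 = (8088/(172 + 81))/5 = (8088/253)/5 = (8088*(1/253))/5 = (⅕)*(8088/253) = 8088/1265 ≈ 6.3937)
(-34896 + 48459)/(E - 7082) = (-34896 + 48459)/(8088/1265 - 7082) = 13563/(-8950642/1265) = 13563*(-1265/8950642) = -17157195/8950642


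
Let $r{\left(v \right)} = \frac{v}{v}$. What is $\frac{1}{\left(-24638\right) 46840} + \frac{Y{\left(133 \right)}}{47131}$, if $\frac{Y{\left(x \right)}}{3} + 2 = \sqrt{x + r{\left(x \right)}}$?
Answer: $- \frac{6924310651}{54391243993520} + \frac{3 \sqrt{134}}{47131} \approx 0.00060952$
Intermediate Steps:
$r{\left(v \right)} = 1$
$Y{\left(x \right)} = -6 + 3 \sqrt{1 + x}$ ($Y{\left(x \right)} = -6 + 3 \sqrt{x + 1} = -6 + 3 \sqrt{1 + x}$)
$\frac{1}{\left(-24638\right) 46840} + \frac{Y{\left(133 \right)}}{47131} = \frac{1}{\left(-24638\right) 46840} + \frac{-6 + 3 \sqrt{1 + 133}}{47131} = \left(- \frac{1}{24638}\right) \frac{1}{46840} + \left(-6 + 3 \sqrt{134}\right) \frac{1}{47131} = - \frac{1}{1154043920} - \left(\frac{6}{47131} - \frac{3 \sqrt{134}}{47131}\right) = - \frac{6924310651}{54391243993520} + \frac{3 \sqrt{134}}{47131}$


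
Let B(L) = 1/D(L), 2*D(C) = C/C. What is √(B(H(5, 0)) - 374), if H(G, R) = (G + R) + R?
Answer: 2*I*√93 ≈ 19.287*I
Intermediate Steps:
D(C) = ½ (D(C) = (C/C)/2 = (½)*1 = ½)
H(G, R) = G + 2*R
B(L) = 2 (B(L) = 1/(½) = 2)
√(B(H(5, 0)) - 374) = √(2 - 374) = √(-372) = 2*I*√93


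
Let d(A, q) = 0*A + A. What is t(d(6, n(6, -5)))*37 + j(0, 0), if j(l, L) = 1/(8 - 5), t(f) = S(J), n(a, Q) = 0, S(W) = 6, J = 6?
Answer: 667/3 ≈ 222.33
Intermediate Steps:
d(A, q) = A (d(A, q) = 0 + A = A)
t(f) = 6
j(l, L) = ⅓ (j(l, L) = 1/3 = ⅓)
t(d(6, n(6, -5)))*37 + j(0, 0) = 6*37 + ⅓ = 222 + ⅓ = 667/3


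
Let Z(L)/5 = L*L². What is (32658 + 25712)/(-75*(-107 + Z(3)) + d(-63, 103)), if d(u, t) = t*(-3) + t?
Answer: -29185/1153 ≈ -25.312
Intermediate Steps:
Z(L) = 5*L³ (Z(L) = 5*(L*L²) = 5*L³)
d(u, t) = -2*t (d(u, t) = -3*t + t = -2*t)
(32658 + 25712)/(-75*(-107 + Z(3)) + d(-63, 103)) = (32658 + 25712)/(-75*(-107 + 5*3³) - 2*103) = 58370/(-75*(-107 + 5*27) - 206) = 58370/(-75*(-107 + 135) - 206) = 58370/(-75*28 - 206) = 58370/(-2100 - 206) = 58370/(-2306) = 58370*(-1/2306) = -29185/1153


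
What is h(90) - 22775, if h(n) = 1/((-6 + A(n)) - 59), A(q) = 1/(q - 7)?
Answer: -122848433/5394 ≈ -22775.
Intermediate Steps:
A(q) = 1/(-7 + q)
h(n) = 1/(-65 + 1/(-7 + n)) (h(n) = 1/((-6 + 1/(-7 + n)) - 59) = 1/(-65 + 1/(-7 + n)))
h(90) - 22775 = (7 - 1*90)/(-456 + 65*90) - 22775 = (7 - 90)/(-456 + 5850) - 22775 = -83/5394 - 22775 = -122848433/5394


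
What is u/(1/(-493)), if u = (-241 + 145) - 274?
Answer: 182410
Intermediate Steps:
u = -370 (u = -96 - 274 = -370)
u/(1/(-493)) = -370/(1/(-493)) = -370/(-1/493) = -370*(-493) = 182410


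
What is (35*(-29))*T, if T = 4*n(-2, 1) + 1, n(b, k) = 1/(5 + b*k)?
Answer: -7105/3 ≈ -2368.3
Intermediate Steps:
T = 7/3 (T = 4/(5 - 2*1) + 1 = 4/(5 - 2) + 1 = 4/3 + 1 = 7/3 ≈ 2.3333)
(35*(-29))*T = (35*(-29))*(7/3) = -1015*7/3 = -7105/3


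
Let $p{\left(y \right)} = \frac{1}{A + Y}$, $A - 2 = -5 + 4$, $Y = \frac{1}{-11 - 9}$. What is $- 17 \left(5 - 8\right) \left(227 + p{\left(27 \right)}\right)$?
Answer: $\frac{220983}{19} \approx 11631.0$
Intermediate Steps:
$Y = - \frac{1}{20}$ ($Y = \frac{1}{-20} = - \frac{1}{20} \approx -0.05$)
$A = 1$ ($A = 2 + \left(-5 + 4\right) = 2 - 1 = 1$)
$p{\left(y \right)} = \frac{20}{19}$ ($p{\left(y \right)} = \frac{1}{1 - \frac{1}{20}} = \frac{1}{\frac{19}{20}} = \frac{20}{19}$)
$- 17 \left(5 - 8\right) \left(227 + p{\left(27 \right)}\right) = - 17 \left(5 - 8\right) \left(227 + \frac{20}{19}\right) = \left(-17\right) \left(-3\right) \frac{4333}{19} = 51 \cdot \frac{4333}{19} = \frac{220983}{19}$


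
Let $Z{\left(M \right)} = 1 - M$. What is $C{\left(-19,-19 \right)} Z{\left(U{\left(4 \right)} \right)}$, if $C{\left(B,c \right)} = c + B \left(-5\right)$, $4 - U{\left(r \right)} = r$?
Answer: $76$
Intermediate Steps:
$U{\left(r \right)} = 4 - r$
$C{\left(B,c \right)} = c - 5 B$
$C{\left(-19,-19 \right)} Z{\left(U{\left(4 \right)} \right)} = \left(-19 - -95\right) \left(1 - \left(4 - 4\right)\right) = \left(-19 + 95\right) \left(1 - \left(4 - 4\right)\right) = 76 \left(1 - 0\right) = 76 \left(1 + 0\right) = 76 \cdot 1 = 76$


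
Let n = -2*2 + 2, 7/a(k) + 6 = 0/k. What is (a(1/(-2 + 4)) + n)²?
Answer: 361/36 ≈ 10.028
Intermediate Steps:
a(k) = -7/6 (a(k) = 7/(-6 + 0/k) = 7/(-6 + 0) = 7/(-6) = 7*(-⅙) = -7/6)
n = -2 (n = -4 + 2 = -2)
(a(1/(-2 + 4)) + n)² = (-7/6 - 2)² = (-19/6)² = 361/36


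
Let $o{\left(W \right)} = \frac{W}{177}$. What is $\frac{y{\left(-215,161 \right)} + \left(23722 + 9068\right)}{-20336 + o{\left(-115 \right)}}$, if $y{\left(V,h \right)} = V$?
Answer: $- \frac{5765775}{3599587} \approx -1.6018$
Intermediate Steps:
$o{\left(W \right)} = \frac{W}{177}$ ($o{\left(W \right)} = W \frac{1}{177} = \frac{W}{177}$)
$\frac{y{\left(-215,161 \right)} + \left(23722 + 9068\right)}{-20336 + o{\left(-115 \right)}} = \frac{-215 + \left(23722 + 9068\right)}{-20336 + \frac{1}{177} \left(-115\right)} = \frac{-215 + 32790}{-20336 - \frac{115}{177}} = \frac{32575}{- \frac{3599587}{177}} = 32575 \left(- \frac{177}{3599587}\right) = - \frac{5765775}{3599587}$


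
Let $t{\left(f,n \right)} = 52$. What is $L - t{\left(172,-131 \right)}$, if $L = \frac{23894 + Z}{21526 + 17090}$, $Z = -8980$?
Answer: $- \frac{996559}{19308} \approx -51.614$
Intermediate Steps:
$L = \frac{7457}{19308}$ ($L = \frac{23894 - 8980}{21526 + 17090} = \frac{14914}{38616} = 14914 \cdot \frac{1}{38616} = \frac{7457}{19308} \approx 0.38621$)
$L - t{\left(172,-131 \right)} = \frac{7457}{19308} - 52 = - \frac{996559}{19308}$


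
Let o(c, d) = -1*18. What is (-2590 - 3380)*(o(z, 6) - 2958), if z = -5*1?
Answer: 17766720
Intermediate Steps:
z = -5
o(c, d) = -18
(-2590 - 3380)*(o(z, 6) - 2958) = (-2590 - 3380)*(-18 - 2958) = -5970*(-2976) = 17766720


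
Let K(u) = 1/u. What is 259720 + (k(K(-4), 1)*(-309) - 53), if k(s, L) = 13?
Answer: 255650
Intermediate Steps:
259720 + (k(K(-4), 1)*(-309) - 53) = 259720 + (13*(-309) - 53) = 259720 + (-4017 - 53) = 259720 - 4070 = 255650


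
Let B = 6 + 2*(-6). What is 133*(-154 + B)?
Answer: -21280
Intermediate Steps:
B = -6 (B = 6 - 12 = -6)
133*(-154 + B) = 133*(-154 - 6) = 133*(-160) = -21280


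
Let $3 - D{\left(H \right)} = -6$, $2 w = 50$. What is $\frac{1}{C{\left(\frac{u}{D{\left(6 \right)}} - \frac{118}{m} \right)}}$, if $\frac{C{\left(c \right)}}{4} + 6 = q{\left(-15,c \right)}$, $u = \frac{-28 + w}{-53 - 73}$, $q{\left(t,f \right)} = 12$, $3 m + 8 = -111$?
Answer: $\frac{1}{24} \approx 0.041667$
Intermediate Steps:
$w = 25$ ($w = \frac{1}{2} \cdot 50 = 25$)
$m = - \frac{119}{3}$ ($m = - \frac{8}{3} + \frac{1}{3} \left(-111\right) = - \frac{8}{3} - 37 = - \frac{119}{3} \approx -39.667$)
$D{\left(H \right)} = 9$ ($D{\left(H \right)} = 3 - -6 = 3 + 6 = 9$)
$u = \frac{1}{42}$ ($u = \frac{-28 + 25}{-53 - 73} = - \frac{3}{-126} = \left(-3\right) \left(- \frac{1}{126}\right) = \frac{1}{42} \approx 0.02381$)
$C{\left(c \right)} = 24$ ($C{\left(c \right)} = -24 + 4 \cdot 12 = -24 + 48 = 24$)
$\frac{1}{C{\left(\frac{u}{D{\left(6 \right)}} - \frac{118}{m} \right)}} = \frac{1}{24}$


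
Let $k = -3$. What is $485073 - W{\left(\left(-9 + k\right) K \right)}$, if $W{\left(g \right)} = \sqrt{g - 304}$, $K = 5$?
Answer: $485073 - 2 i \sqrt{91} \approx 4.8507 \cdot 10^{5} - 19.079 i$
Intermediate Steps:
$W{\left(g \right)} = \sqrt{-304 + g}$
$485073 - W{\left(\left(-9 + k\right) K \right)} = 485073 - \sqrt{-304 + \left(-9 - 3\right) 5} = 485073 - \sqrt{-304 - 60} = 485073 - \sqrt{-364} = 485073 - 2 i \sqrt{91}$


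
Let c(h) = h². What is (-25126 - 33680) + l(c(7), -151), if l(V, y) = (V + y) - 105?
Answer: -59013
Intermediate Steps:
l(V, y) = -105 + V + y
(-25126 - 33680) + l(c(7), -151) = (-25126 - 33680) + (-105 + 7² - 151) = -58806 + (-105 + 49 - 151) = -58806 - 207 = -59013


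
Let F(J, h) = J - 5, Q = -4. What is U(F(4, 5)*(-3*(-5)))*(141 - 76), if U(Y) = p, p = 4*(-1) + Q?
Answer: -520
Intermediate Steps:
F(J, h) = -5 + J
p = -8 (p = 4*(-1) - 4 = -4 - 4 = -8)
U(Y) = -8
U(F(4, 5)*(-3*(-5)))*(141 - 76) = -8*(141 - 76) = -8*65 = -520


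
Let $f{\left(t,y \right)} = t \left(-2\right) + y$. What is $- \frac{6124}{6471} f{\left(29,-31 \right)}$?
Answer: $\frac{545036}{6471} \approx 84.227$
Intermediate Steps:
$f{\left(t,y \right)} = y - 2 t$ ($f{\left(t,y \right)} = - 2 t + y = y - 2 t$)
$- \frac{6124}{6471} f{\left(29,-31 \right)} = - \frac{6124}{6471} \left(-31 - 58\right) = \left(-6124\right) \frac{1}{6471} \left(-31 - 58\right) = \left(- \frac{6124}{6471}\right) \left(-89\right) = \frac{545036}{6471}$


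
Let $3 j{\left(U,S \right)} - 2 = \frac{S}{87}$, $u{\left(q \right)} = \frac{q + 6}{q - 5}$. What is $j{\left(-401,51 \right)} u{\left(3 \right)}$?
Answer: $- \frac{225}{58} \approx -3.8793$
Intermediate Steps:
$u{\left(q \right)} = \frac{6 + q}{-5 + q}$
$j{\left(U,S \right)} = \frac{2}{3} + \frac{S}{261}$ ($j{\left(U,S \right)} = \frac{2}{3} + \frac{S \frac{1}{87}}{3} = \frac{2}{3} + \frac{\frac{1}{87} S}{3} = \frac{2}{3} + \frac{S}{261}$)
$j{\left(-401,51 \right)} u{\left(3 \right)} = \left(\frac{2}{3} + \frac{1}{261} \cdot 51\right) \frac{6 + 3}{-5 + 3} = \left(\frac{2}{3} + \frac{17}{87}\right) \frac{1}{-2} \cdot 9 = \frac{25 \left(\left(- \frac{1}{2}\right) 9\right)}{29} = \frac{25}{29} \left(- \frac{9}{2}\right) = - \frac{225}{58}$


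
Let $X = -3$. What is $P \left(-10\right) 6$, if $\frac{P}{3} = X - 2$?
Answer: $900$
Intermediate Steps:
$P = -15$ ($P = 3 \left(-3 - 2\right) = 3 \left(-5\right) = -15$)
$P \left(-10\right) 6 = \left(-15\right) \left(-10\right) 6 = 150 \cdot 6 = 900$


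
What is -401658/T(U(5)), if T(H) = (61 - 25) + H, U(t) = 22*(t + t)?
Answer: -200829/128 ≈ -1569.0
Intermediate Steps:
U(t) = 44*t (U(t) = 22*(2*t) = 44*t)
T(H) = 36 + H
-401658/T(U(5)) = -401658/(36 + 44*5) = -401658/(36 + 220) = -401658/256 = -401658*1/256 = -200829/128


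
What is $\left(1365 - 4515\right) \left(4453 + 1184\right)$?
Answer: $-17756550$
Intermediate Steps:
$\left(1365 - 4515\right) \left(4453 + 1184\right) = \left(-3150\right) 5637 = -17756550$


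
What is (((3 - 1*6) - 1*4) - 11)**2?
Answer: 324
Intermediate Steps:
(((3 - 1*6) - 1*4) - 11)**2 = (((3 - 6) - 4) - 11)**2 = ((-3 - 4) - 11)**2 = (-7 - 11)**2 = (-18)**2 = 324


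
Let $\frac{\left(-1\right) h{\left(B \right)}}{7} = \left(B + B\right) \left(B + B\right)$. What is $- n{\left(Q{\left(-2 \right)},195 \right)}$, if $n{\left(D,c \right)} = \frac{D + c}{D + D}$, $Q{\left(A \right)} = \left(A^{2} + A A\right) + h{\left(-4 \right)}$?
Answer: $- \frac{49}{176} \approx -0.27841$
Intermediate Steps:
$h{\left(B \right)} = - 28 B^{2}$ ($h{\left(B \right)} = - 7 \left(B + B\right) \left(B + B\right) = - 7 \cdot 2 B 2 B = - 7 \cdot 4 B^{2} = - 28 B^{2}$)
$Q{\left(A \right)} = -448 + 2 A^{2}$ ($Q{\left(A \right)} = \left(A^{2} + A A\right) - 28 \left(-4\right)^{2} = \left(A^{2} + A^{2}\right) - 448 = 2 A^{2} - 448 = -448 + 2 A^{2}$)
$n{\left(D,c \right)} = \frac{D + c}{2 D}$
$- n{\left(Q{\left(-2 \right)},195 \right)} = - \frac{\left(-448 + 2 \left(-2\right)^{2}\right) + 195}{2 \left(-448 + 2 \left(-2\right)^{2}\right)} = - \frac{\left(-448 + 2 \cdot 4\right) + 195}{2 \left(-448 + 2 \cdot 4\right)} = - \frac{\left(-448 + 8\right) + 195}{2 \left(-448 + 8\right)} = - \frac{-440 + 195}{2 \left(-440\right)} = - \frac{\left(-1\right) \left(-245\right)}{2 \cdot 440} = \left(-1\right) \frac{49}{176} = - \frac{49}{176}$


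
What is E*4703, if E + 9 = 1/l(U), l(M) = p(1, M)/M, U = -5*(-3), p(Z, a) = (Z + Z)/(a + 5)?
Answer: 663123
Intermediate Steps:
p(Z, a) = 2*Z/(5 + a) (p(Z, a) = (2*Z)/(5 + a) = 2*Z/(5 + a))
U = 15
l(M) = 2/(M*(5 + M)) (l(M) = (2*1/(5 + M))/M = (2/(5 + M))/M = 2/(M*(5 + M)))
E = 141 (E = -9 + 1/(2/(15*(5 + 15))) = -9 + 1/(2*(1/15)/20) = -9 + 1/(2*(1/15)*(1/20)) = -9 + 1/(1/150) = -9 + 150 = 141)
E*4703 = 141*4703 = 663123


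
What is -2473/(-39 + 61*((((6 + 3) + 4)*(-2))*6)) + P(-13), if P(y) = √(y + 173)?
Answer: 2473/9555 + 4*√10 ≈ 12.908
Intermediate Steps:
P(y) = √(173 + y)
-2473/(-39 + 61*((((6 + 3) + 4)*(-2))*6)) + P(-13) = -2473/(-39 + 61*((((6 + 3) + 4)*(-2))*6)) + √(173 - 13) = -2473/(-39 + 61*(((9 + 4)*(-2))*6)) + √160 = -2473/(-39 + 61*((13*(-2))*6)) + 4*√10 = -2473/(-39 + 61*(-26*6)) + 4*√10 = -2473/(-39 + 61*(-156)) + 4*√10 = -2473/(-39 - 9516) + 4*√10 = -2473/(-9555) + 4*√10 = -2473*(-1/9555) + 4*√10 = 2473/9555 + 4*√10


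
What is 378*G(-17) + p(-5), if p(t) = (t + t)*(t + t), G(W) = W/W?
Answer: 478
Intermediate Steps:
G(W) = 1
p(t) = 4*t**2 (p(t) = (2*t)*(2*t) = 4*t**2)
378*G(-17) + p(-5) = 378*1 + 4*(-5)**2 = 378 + 4*25 = 378 + 100 = 478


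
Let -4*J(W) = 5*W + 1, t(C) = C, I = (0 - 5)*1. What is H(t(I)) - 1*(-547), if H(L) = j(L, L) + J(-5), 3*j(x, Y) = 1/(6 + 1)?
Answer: 11614/21 ≈ 553.05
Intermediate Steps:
I = -5 (I = -5*1 = -5)
j(x, Y) = 1/21 (j(x, Y) = 1/(3*(6 + 1)) = (1/3)/7 = (1/3)*(1/7) = 1/21)
J(W) = -1/4 - 5*W/4 (J(W) = -(5*W + 1)/4 = -(1 + 5*W)/4 = -1/4 - 5*W/4)
H(L) = 127/21 (H(L) = 1/21 + (-1/4 - 5/4*(-5)) = 1/21 + (-1/4 + 25/4) = 1/21 + 6 = 127/21)
H(t(I)) - 1*(-547) = 127/21 - 1*(-547) = 127/21 + 547 = 11614/21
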